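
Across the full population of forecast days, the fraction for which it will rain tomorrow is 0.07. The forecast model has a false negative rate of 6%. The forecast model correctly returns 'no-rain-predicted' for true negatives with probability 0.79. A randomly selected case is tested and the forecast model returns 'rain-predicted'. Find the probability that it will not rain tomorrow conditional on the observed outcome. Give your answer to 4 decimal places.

P(¬H | E) ≈ 0.7480

Let H be the event that it will rain tomorrow. P(H) = 0.07, so P(¬H) = 0.93. With E the 'rain-predicted' result, P(E|H) = 0.94 and P(E|¬H) = 0.21.
P(E) = 0.94·0.07 + 0.21·0.93 = 0.065800 + 0.19530 = 0.26110.
By Bayes' theorem, P(H|E) = 0.065800 / 0.26110 = 0.2520. Hence P(¬H|E) = 1 − 0.2520 = 0.7480.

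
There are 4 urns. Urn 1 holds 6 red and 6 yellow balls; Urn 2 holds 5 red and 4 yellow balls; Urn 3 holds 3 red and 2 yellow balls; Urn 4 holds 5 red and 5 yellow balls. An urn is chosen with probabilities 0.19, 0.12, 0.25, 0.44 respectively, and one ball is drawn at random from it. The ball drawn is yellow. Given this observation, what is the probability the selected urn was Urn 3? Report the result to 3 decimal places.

P(yellow|Urn 1) = 0.5; P(yellow|Urn 2) = 0.4444; P(yellow|Urn 3) = 0.4; P(yellow|Urn 4) = 0.5.
Prior × likelihood for each source: 0.19·0.5=0.09500, 0.12·0.4444=0.05333, 0.25·0.4=0.1000, 0.44·0.5=0.2200. Summing gives P(yellow) = 0.46833.
P(Urn 3 | yellow) = 0.1000 / 0.46833 = 0.214.

Posterior probability ≈ 0.214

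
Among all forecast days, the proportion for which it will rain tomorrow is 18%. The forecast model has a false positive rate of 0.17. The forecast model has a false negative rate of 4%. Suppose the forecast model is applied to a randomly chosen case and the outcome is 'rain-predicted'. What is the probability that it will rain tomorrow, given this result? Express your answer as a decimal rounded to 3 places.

Write H for 'it will rain tomorrow'. Prior odds H:¬H = 0.18/0.82 = 0.21951. For the 'rain-predicted' outcome, the likelihood ratio is 0.96/0.17 = 5.6471.
Posterior odds = 0.21951 × 5.6471 = 1.2396, so P(H|E) = 1.2396/(1+1.2396) = 0.553.

P(H | E) ≈ 0.553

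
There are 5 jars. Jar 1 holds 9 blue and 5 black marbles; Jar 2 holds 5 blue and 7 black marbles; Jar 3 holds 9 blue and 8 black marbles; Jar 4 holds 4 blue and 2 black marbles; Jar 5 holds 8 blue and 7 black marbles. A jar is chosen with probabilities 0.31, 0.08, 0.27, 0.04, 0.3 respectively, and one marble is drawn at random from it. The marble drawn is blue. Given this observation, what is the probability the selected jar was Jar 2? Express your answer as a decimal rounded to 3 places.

Posterior probability ≈ 0.059

P(blue|Jar 1) = 0.6429; P(blue|Jar 2) = 0.4167; P(blue|Jar 3) = 0.5294; P(blue|Jar 4) = 0.6667; P(blue|Jar 5) = 0.5333.
Prior × likelihood for each source: 0.31·0.6429=0.1993, 0.08·0.4167=0.03333, 0.27·0.5294=0.1429, 0.04·0.6667=0.02667, 0.3·0.5333=0.1600. Summing gives P(blue) = 0.56223.
P(Jar 2 | blue) = 0.03333 / 0.56223 = 0.059.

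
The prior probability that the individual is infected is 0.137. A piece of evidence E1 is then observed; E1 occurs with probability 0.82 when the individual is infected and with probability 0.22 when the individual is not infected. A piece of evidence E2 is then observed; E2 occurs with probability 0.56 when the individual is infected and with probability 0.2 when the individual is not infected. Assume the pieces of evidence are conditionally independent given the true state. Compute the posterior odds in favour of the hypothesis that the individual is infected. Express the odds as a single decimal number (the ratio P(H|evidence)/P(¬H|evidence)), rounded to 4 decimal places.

Prior odds = 0.137/(1−0.137) = 0.15875. In log-odds, ln(0.15875) = -1.8404.
Add log likelihood ratios: ln(3.7273) + ln(2.8000) = 2.3453.
Posterior log-odds = 0.50486, so posterior odds = exp(0.50486) = 1.6568.

Posterior odds ≈ 1.6568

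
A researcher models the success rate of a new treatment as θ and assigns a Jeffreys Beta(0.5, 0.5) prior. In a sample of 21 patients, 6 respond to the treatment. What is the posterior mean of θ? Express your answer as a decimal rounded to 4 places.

Posterior mean ≈ 0.2955

The binomial likelihood is conjugate to the Beta prior: with 6 successes and 15 failures, the posterior is Beta(0.5+6, 0.5+15) = Beta(6.5, 15.5).
E[θ | data] = 6.5/(6.5+15.5) = 0.2955.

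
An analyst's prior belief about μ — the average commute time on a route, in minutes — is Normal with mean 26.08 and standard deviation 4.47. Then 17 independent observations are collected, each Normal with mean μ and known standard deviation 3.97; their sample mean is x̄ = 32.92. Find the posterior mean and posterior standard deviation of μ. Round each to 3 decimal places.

Posterior mean ≈ 32.617; posterior SD ≈ 0.941

Prior precision 1/τ₀² = 1/4.47² = 0.0500478; data precision n/σ² = 17/3.97² = 1.07862.
Posterior precision = 0.0500478 + 1.07862 = 1.12867, giving posterior SD = 1/√1.12867 = 0.941.
Posterior mean = (0.0500478·26.08 + 1.07862·32.92) / 1.12867 = 32.617.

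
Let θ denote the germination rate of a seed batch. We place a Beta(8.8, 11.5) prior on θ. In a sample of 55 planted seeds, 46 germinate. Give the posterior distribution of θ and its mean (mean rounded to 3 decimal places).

Posterior: Beta(54.8, 20.5); mean ≈ 0.728

The binomial likelihood is conjugate to the Beta prior: with 46 successes and 9 failures, the posterior is Beta(8.8+46, 11.5+9) = Beta(54.8, 20.5).
E[θ | data] = 54.8/(54.8+20.5) = 0.728.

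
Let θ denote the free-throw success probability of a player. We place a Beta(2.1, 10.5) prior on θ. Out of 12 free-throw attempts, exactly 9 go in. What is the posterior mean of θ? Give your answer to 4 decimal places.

Observing 9 successes and 3 failures updates Beta(2.1, 10.5) by adding the success and failure counts to the two shape parameters: α = 2.1+9 = 11.1, β = 10.5+3 = 13.5.
Posterior mean = α/(α+β) = 11.1/24.6 = 0.4512.

Posterior mean ≈ 0.4512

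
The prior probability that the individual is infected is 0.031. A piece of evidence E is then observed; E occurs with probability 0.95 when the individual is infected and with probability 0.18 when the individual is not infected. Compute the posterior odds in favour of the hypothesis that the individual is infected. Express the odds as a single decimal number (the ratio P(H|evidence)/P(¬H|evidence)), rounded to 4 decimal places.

Prior odds = 0.031/(1−0.031) = 0.031992. In log-odds, ln(0.031992) = -3.4423.
Add log likelihood ratio: ln(5.2778) = 1.6635.
Posterior log-odds = -1.7788, so posterior odds = exp(-1.7788) = 0.16885.

Posterior odds ≈ 0.1688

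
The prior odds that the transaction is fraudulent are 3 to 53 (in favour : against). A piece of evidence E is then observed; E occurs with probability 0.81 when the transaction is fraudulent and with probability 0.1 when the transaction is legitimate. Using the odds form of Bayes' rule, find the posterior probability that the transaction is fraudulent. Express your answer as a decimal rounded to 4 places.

Prior odds = 3/53 = 0.056604.
Likelihood ratio for E = 0.81/0.1 = 8.1000.
Posterior odds = prior odds × LR = 0.45849.
Posterior probability = odds/(1+odds) = 0.45849/1.4585 = 0.3144.

Posterior probability ≈ 0.3144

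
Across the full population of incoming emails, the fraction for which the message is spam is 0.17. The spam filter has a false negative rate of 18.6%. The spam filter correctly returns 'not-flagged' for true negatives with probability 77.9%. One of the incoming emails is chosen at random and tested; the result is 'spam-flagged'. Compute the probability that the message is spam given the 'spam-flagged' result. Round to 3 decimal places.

Let H be the event that the message is spam. P(H) = 0.17, so P(¬H) = 0.83. With E the 'spam-flagged' result, P(E|H) = 0.814 and P(E|¬H) = 0.221.
P(E) = 0.814·0.17 + 0.221·0.83 = 0.13838 + 0.18343 = 0.32181.
By Bayes' theorem, P(H|E) = 0.13838 / 0.32181 = 0.430.

P(H | E) ≈ 0.430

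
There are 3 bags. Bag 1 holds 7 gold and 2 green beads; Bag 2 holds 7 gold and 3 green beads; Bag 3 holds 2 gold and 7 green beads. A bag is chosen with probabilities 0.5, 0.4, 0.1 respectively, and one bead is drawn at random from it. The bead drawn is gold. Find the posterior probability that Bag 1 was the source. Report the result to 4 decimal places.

Posterior probability ≈ 0.5627

Tabulate prior·likelihood by source: [1] prior 0.5, lik 0.7778, product 0.3889; [2] prior 0.4, lik 0.7, product 0.2800; [3] prior 0.1, lik 0.2222, product 0.02222.
Normalizing constant = 0.69111; the posterior for Bag 1 is its product over the sum, 0.3889/0.69111 = 0.5627.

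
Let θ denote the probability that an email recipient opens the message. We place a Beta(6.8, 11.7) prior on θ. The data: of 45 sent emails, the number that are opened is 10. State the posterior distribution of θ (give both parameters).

The binomial likelihood is conjugate to the Beta prior: with 10 successes and 35 failures, the posterior is Beta(6.8+10, 11.7+35) = Beta(16.8, 46.7).

Posterior: Beta(16.8, 46.7)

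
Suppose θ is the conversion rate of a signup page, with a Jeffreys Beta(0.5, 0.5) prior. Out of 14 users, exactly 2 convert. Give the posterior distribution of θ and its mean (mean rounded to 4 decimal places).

Posterior: Beta(2.5, 12.5); mean ≈ 0.1667

The binomial likelihood is conjugate to the Beta prior: with 2 successes and 12 failures, the posterior is Beta(0.5+2, 0.5+12) = Beta(2.5, 12.5).
E[θ | data] = 2.5/(2.5+12.5) = 0.1667.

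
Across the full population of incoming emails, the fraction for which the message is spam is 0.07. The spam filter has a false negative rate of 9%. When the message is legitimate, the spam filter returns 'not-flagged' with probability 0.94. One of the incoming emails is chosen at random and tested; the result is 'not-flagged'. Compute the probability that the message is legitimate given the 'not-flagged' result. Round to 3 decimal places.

Write H for 'the message is spam'. Prior odds H:¬H = 0.07/0.93 = 0.075269. For the 'not-flagged' outcome, the likelihood ratio is 0.09/0.94 = 0.095745.
Posterior odds = 0.075269 × 0.095745 = 0.0072066, so P(H|E) = 0.0072066/(1+0.0072066) = 0.007. Then P(¬H|E) = 1 − 0.007 = 0.993.

P(¬H | E) ≈ 0.993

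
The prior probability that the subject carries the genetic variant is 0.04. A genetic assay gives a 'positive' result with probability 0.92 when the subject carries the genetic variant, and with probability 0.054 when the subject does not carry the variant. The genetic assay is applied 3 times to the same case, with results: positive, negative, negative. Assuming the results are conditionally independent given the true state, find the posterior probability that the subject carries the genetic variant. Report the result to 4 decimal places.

Posterior P(H) ≈ 0.0051

Let H be the event that the subject carries the genetic variant; start with P(H) = 0.04. P('positive'|H) = 0.92, P('positive'|¬H) = 0.054.
Update on result 1 ('positive'): P(H) ← 0.92·0.0400 / (0.92·0.0400 + 0.054·0.9600) = 0.036800/0.088640 = 0.4152.
Update on result 2 ('negative'): P(H) ← 0.08·0.4152 / (0.08·0.4152 + 0.946·0.5848) = 0.033213/0.58647 = 0.0566.
Update on result 3 ('negative'): P(H) ← 0.08·0.0566 / (0.08·0.0566 + 0.946·0.9434) = 0.0045306/0.89696 = 0.0051.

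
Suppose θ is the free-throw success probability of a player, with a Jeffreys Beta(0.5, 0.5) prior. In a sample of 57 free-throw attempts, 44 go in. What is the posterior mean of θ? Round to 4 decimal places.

Posterior mean ≈ 0.7672

The binomial likelihood is conjugate to the Beta prior: with 44 successes and 13 failures, the posterior is Beta(0.5+44, 0.5+13) = Beta(44.5, 13.5).
Posterior mean = α/(α+β) = 44.5/58 = 0.7672.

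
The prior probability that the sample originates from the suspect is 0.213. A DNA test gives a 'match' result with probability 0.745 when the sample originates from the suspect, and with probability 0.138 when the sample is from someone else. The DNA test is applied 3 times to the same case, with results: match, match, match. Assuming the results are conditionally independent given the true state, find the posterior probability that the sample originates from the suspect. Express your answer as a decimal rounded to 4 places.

Let H be the event that the sample originates from the suspect; start with P(H) = 0.213. P('match'|H) = 0.745, P('match'|¬H) = 0.138.
Update on result 1 ('match'): P(H) ← 0.745·0.2130 / (0.745·0.2130 + 0.138·0.7870) = 0.15868/0.26729 = 0.5937.
Update on result 2 ('match'): P(H) ← 0.745·0.5937 / (0.745·0.5937 + 0.138·0.4063) = 0.44229/0.49836 = 0.8875.
Update on result 3 ('match'): P(H) ← 0.745·0.8875 / (0.745·0.8875 + 0.138·0.1125) = 0.66118/0.67670 = 0.9771.

Posterior P(H) ≈ 0.9771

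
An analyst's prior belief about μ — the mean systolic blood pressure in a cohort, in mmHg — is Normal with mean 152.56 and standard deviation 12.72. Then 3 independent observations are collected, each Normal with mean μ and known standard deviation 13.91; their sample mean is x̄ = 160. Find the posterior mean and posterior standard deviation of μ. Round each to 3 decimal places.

Prior precision 1/τ₀² = 1/12.72² = 0.00618053; data precision n/σ² = 3/13.91² = 0.0155048.
Posterior precision = 0.00618053 + 0.0155048 = 0.0216854, giving posterior SD = 1/√0.0216854 = 6.791.
Posterior mean = (0.00618053·152.56 + 0.0155048·160) / 0.0216854 = 157.880.

Posterior mean ≈ 157.880; posterior SD ≈ 6.791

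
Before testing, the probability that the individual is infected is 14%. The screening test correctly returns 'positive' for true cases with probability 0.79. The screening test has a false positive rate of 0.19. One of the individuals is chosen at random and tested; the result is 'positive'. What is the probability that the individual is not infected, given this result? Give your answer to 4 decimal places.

Write H for 'the individual is infected'. Prior odds H:¬H = 0.14/0.86 = 0.16279. For the 'positive' outcome, the likelihood ratio is 0.79/0.19 = 4.1579.
Posterior odds = 0.16279 × 4.1579 = 0.67687, so P(H|E) = 0.67687/(1+0.67687) = 0.4036. Then P(¬H|E) = 1 − 0.4036 = 0.5964.

P(¬H | E) ≈ 0.5964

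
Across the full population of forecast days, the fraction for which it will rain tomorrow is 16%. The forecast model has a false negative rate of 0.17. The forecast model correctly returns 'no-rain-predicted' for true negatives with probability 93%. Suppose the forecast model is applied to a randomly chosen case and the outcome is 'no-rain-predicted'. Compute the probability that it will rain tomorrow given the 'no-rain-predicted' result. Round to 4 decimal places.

Let H be the event that it will rain tomorrow. P(H) = 0.16, so P(¬H) = 0.84. With E the 'no-rain-predicted' result, P(E|H) = 0.17 and P(E|¬H) = 0.93.
P(E) = 0.17·0.16 + 0.93·0.84 = 0.027200 + 0.78120 = 0.80840.
By Bayes' theorem, P(H|E) = 0.027200 / 0.80840 = 0.0336.

P(H | E) ≈ 0.0336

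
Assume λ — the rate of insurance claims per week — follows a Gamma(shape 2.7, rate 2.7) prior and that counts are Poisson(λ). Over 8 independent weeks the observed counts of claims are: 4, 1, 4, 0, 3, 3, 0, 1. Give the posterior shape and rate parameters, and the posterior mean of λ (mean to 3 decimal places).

The Poisson likelihood adds the total count to the shape and the number of exposure periods to the rate. Here ∑xᵢ = 16 and n = 8, so shape 2.7→18.7 and rate 2.7→10.7.
Posterior mean = shape/rate = 18.7/10.7 = 1.748.

Posterior: Gamma(shape=18.7, rate=10.7); mean ≈ 1.748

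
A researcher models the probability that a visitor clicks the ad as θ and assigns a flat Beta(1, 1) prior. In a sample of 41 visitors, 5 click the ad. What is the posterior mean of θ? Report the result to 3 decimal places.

The binomial likelihood is conjugate to the Beta prior: with 5 successes and 36 failures, the posterior is Beta(1+5, 1+36) = Beta(6, 37).
E[θ | data] = 6/(6+37) = 0.140.

Posterior mean ≈ 0.140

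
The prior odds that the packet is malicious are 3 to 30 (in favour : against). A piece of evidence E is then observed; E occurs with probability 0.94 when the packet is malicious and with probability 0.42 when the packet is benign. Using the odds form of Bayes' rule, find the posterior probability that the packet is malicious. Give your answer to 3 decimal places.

Prior odds = 3/30 = 0.10000. In log-odds, ln(0.10000) = -2.3026.
Add log likelihood ratio: ln(2.2381) = 0.80563.
Posterior log-odds = -1.4970, so posterior odds = exp(-1.4970) = 0.22381. Converting, P(H|E) = 0.22381/1.2238 = 0.183.

Posterior probability ≈ 0.183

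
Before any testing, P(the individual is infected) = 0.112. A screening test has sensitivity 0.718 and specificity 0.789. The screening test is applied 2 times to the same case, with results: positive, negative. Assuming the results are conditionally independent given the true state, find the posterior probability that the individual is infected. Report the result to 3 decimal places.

With H the event that the individual is infected, the joint likelihood of the observed sequence is P(data|H) = 0.718·0.282 = 0.20248 and P(data|¬H) = 0.211·0.789 = 0.16648.
Bayes: P(H|data) = 0.112·0.20248 / (0.112·0.20248 + 0.888·0.16648) = 0.022677/0.17051 = 0.1330.

Posterior P(H) ≈ 0.133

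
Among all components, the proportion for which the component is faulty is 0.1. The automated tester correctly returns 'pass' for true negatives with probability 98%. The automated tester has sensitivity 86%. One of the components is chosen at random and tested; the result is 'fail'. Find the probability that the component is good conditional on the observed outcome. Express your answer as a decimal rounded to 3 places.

Write H for 'the component is faulty'. Prior odds H:¬H = 0.1/0.9 = 0.11111. For the 'fail' outcome, the likelihood ratio is 0.86/0.02 = 43.000.
Posterior odds = 0.11111 × 43.000 = 4.7778, so P(H|E) = 4.7778/(1+4.7778) = 0.827. Then P(¬H|E) = 1 − 0.827 = 0.173.

P(¬H | E) ≈ 0.173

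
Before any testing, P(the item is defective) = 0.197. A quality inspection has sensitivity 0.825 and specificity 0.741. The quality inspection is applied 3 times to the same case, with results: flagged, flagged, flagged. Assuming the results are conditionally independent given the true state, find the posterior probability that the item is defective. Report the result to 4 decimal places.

With H the event that the item is defective, the joint likelihood of the observed sequence is P(data|H) = 0.825·0.825·0.825 = 0.56152 and P(data|¬H) = 0.259·0.259·0.259 = 0.017374.
Bayes: P(H|data) = 0.197·0.56152 / (0.197·0.56152 + 0.803·0.017374) = 0.11062/0.12457 = 0.8880.

Posterior P(H) ≈ 0.8880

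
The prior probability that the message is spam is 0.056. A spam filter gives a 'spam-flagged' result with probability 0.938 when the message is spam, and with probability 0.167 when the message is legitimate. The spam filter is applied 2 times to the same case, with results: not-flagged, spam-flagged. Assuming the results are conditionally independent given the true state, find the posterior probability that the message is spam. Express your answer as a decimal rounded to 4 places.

Posterior P(H) ≈ 0.0242

With H the event that the message is spam, the joint likelihood of the observed sequence is P(data|H) = 0.062·0.938 = 0.058156 and P(data|¬H) = 0.833·0.167 = 0.13911.
Bayes: P(H|data) = 0.056·0.058156 / (0.056·0.058156 + 0.944·0.13911) = 0.0032567/0.13458 = 0.0242.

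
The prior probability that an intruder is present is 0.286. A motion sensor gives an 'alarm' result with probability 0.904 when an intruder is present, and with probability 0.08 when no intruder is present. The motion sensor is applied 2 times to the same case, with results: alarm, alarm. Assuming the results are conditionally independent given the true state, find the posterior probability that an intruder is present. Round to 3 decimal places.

Posterior P(H) ≈ 0.981

With H the event that an intruder is present, the joint likelihood of the observed sequence is P(data|H) = 0.904·0.904 = 0.81722 and P(data|¬H) = 0.08·0.08 = 0.0064000.
Bayes: P(H|data) = 0.286·0.81722 / (0.286·0.81722 + 0.714·0.0064000) = 0.23372/0.23829 = 0.9808.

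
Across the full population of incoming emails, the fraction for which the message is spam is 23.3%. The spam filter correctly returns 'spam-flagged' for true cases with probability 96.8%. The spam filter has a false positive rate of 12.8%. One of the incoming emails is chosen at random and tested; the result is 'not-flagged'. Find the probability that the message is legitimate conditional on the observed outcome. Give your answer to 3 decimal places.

P(¬H | E) ≈ 0.989

Write H for 'the message is spam'. Prior odds H:¬H = 0.233/0.767 = 0.30378. For the 'not-flagged' outcome, the likelihood ratio is 0.032/0.872 = 0.036697.
Posterior odds = 0.30378 × 0.036697 = 0.011148, so P(H|E) = 0.011148/(1+0.011148) = 0.011. Then P(¬H|E) = 1 − 0.011 = 0.989.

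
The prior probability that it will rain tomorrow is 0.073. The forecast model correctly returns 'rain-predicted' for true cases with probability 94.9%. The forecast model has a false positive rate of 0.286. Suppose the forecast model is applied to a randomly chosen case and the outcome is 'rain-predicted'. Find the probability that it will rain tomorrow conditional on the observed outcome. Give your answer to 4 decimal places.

Write H for 'it will rain tomorrow'. Prior odds H:¬H = 0.073/0.927 = 0.078749. For the 'rain-predicted' outcome, the likelihood ratio is 0.949/0.286 = 3.3182.
Posterior odds = 0.078749 × 3.3182 = 0.26130, so P(H|E) = 0.26130/(1+0.26130) = 0.2072.

P(H | E) ≈ 0.2072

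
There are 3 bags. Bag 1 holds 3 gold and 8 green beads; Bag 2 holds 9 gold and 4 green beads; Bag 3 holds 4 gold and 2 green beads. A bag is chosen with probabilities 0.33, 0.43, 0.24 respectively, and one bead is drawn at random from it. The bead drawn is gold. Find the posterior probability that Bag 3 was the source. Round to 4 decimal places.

P(gold|Bag 1) = 0.2727; P(gold|Bag 2) = 0.6923; P(gold|Bag 3) = 0.6667.
Prior × likelihood for each source: 0.33·0.2727=0.09000, 0.43·0.6923=0.2977, 0.24·0.6667=0.1600. Summing gives P(gold) = 0.54769.
P(Bag 3 | gold) = 0.1600 / 0.54769 = 0.2921.

Posterior probability ≈ 0.2921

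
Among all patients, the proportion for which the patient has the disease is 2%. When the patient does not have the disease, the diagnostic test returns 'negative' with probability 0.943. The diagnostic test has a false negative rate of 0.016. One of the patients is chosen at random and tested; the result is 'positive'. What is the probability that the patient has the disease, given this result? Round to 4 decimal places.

P(H | E) ≈ 0.2605

Let H be the event that the patient has the disease. P(H) = 0.02, so P(¬H) = 0.98. With E the 'positive' result, P(E|H) = 0.984 and P(E|¬H) = 0.057.
P(E) = 0.984·0.02 + 0.057·0.98 = 0.019680 + 0.055860 = 0.075540.
By Bayes' theorem, P(H|E) = 0.019680 / 0.075540 = 0.2605.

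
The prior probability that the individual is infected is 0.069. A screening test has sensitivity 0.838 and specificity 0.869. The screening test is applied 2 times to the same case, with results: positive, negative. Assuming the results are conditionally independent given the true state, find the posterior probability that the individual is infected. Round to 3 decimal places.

With H the event that the individual is infected, the joint likelihood of the observed sequence is P(data|H) = 0.838·0.162 = 0.13576 and P(data|¬H) = 0.131·0.869 = 0.11384.
Bayes: P(H|data) = 0.069·0.13576 / (0.069·0.13576 + 0.931·0.11384) = 0.0093672/0.11535 = 0.0812.

Posterior P(H) ≈ 0.081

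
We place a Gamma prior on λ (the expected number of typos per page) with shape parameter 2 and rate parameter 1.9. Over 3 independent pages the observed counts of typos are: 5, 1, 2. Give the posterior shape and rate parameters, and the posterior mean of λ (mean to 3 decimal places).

Total count ∑xᵢ = 8 over n = 3 pages.
Gamma is conjugate to the Poisson likelihood: posterior is Gamma(shape = 2+8 = 10, rate = 1.9+3 = 4.9).
Posterior mean = shape/rate = 10/4.9 = 2.041.

Posterior: Gamma(shape=10, rate=4.9); mean ≈ 2.041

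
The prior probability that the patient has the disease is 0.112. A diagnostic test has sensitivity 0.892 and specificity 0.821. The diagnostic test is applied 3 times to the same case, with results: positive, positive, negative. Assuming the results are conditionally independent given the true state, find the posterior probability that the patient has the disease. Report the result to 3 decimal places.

With H the event that the patient has the disease, the joint likelihood of the observed sequence is P(data|H) = 0.892·0.892·0.108 = 0.085932 and P(data|¬H) = 0.179·0.179·0.821 = 0.026306.
Bayes: P(H|data) = 0.112·0.085932 / (0.112·0.085932 + 0.888·0.026306) = 0.0096244/0.032984 = 0.2918.

Posterior P(H) ≈ 0.292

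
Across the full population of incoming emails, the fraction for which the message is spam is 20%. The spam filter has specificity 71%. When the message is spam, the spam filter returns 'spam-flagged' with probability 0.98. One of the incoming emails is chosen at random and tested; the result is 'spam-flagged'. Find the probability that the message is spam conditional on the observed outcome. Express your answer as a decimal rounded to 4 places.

P(H | E) ≈ 0.4579

Write H for 'the message is spam'. Prior odds H:¬H = 0.2/0.8 = 0.25000. For the 'spam-flagged' outcome, the likelihood ratio is 0.98/0.29 = 3.3793.
Posterior odds = 0.25000 × 3.3793 = 0.84483, so P(H|E) = 0.84483/(1+0.84483) = 0.4579.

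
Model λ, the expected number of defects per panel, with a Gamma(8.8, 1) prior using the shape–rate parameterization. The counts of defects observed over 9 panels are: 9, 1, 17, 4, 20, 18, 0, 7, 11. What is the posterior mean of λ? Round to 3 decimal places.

Posterior mean ≈ 9.580

The Poisson likelihood adds the total count to the shape and the number of exposure periods to the rate. Here ∑xᵢ = 87 and n = 9, so shape 8.8→95.8 and rate 1→10.
E[λ | data] = 95.8/10 = 9.580.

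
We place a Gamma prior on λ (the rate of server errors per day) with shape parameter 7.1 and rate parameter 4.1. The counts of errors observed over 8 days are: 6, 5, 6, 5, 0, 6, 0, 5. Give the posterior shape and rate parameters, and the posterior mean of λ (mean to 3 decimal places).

Posterior: Gamma(shape=40.1, rate=12.1); mean ≈ 3.314

Total count ∑xᵢ = 33 over n = 8 days.
Gamma is conjugate to the Poisson likelihood: posterior is Gamma(shape = 7.1+33 = 40.1, rate = 4.1+8 = 12.1).
E[λ | data] = 40.1/12.1 = 3.314.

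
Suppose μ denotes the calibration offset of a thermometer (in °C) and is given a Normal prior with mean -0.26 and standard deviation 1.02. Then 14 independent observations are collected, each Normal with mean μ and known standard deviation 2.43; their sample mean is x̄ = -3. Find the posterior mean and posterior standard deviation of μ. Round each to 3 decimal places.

With known σ, the Normal prior is conjugate. Weight on the data is w = (n/σ²)/(n/σ² + 1/τ₀²) = 2.37091/(2.37091+0.961169) = 0.71154.
Posterior mean = w·x̄ + (1−w)·μ₀ = 0.71154·-3 + 0.28846·-0.26 = -2.210. Posterior variance = 1/(2.37091+0.961169) = 0.300113, so SD = 0.548.

Posterior mean ≈ -2.210; posterior SD ≈ 0.548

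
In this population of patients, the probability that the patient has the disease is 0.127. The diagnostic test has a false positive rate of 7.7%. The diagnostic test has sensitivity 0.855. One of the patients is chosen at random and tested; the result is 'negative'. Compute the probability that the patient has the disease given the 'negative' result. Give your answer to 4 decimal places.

P(H | E) ≈ 0.0223

Write H for 'the patient has the disease'. Prior odds H:¬H = 0.127/0.873 = 0.14548. For the 'negative' outcome, the likelihood ratio is 0.145/0.923 = 0.15710.
Posterior odds = 0.14548 × 0.15710 = 0.022854, so P(H|E) = 0.022854/(1+0.022854) = 0.0223.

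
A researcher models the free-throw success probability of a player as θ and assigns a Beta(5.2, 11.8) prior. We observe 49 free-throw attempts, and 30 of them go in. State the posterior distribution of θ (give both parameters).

Posterior: Beta(35.2, 30.8)

Observing 30 successes and 19 failures updates Beta(5.2, 11.8) by adding the success and failure counts to the two shape parameters: α = 5.2+30 = 35.2, β = 11.8+19 = 30.8.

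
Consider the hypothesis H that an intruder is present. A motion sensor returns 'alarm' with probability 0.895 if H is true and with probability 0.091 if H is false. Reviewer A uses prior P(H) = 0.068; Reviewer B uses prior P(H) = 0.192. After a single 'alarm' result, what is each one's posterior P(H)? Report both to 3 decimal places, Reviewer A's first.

The likelihood ratio for an 'alarm' result is 0.895/0.091 = 9.8352.
Reviewer A: prior odds 0.068/0.932 = 0.072961; posterior odds 0.71759; posterior probability 0.418.
Reviewer B: prior odds 0.192/0.808 = 0.23762; posterior odds 2.3371; posterior probability 0.700.

Reviewer A: 0.418; Reviewer B: 0.700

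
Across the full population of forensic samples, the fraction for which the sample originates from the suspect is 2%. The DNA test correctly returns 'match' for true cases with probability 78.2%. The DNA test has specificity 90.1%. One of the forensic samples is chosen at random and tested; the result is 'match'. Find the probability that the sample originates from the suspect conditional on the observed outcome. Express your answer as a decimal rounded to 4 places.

Write H for 'the sample originates from the suspect'. Prior odds H:¬H = 0.02/0.98 = 0.020408. For the 'match' outcome, the likelihood ratio is 0.782/0.099 = 7.8990.
Posterior odds = 0.020408 × 7.8990 = 0.16120, so P(H|E) = 0.16120/(1+0.16120) = 0.1388.

P(H | E) ≈ 0.1388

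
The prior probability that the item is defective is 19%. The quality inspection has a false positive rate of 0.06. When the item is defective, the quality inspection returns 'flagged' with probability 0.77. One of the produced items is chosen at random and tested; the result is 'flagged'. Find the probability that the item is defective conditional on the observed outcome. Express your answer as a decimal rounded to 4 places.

Write H for 'the item is defective'. Prior odds H:¬H = 0.19/0.81 = 0.23457. For the 'flagged' outcome, the likelihood ratio is 0.77/0.06 = 12.833.
Posterior odds = 0.23457 × 12.833 = 3.0103, so P(H|E) = 3.0103/(1+3.0103) = 0.7506.

P(H | E) ≈ 0.7506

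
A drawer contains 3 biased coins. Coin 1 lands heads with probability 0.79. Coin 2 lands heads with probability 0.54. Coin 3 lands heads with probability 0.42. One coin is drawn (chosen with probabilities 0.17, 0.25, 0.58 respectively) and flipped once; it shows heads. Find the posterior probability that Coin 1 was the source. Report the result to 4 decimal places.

Tabulate prior·likelihood by source: [1] prior 0.17, lik 0.79, product 0.1343; [2] prior 0.25, lik 0.54, product 0.1350; [3] prior 0.58, lik 0.42, product 0.2436.
Normalizing constant = 0.51290; the posterior for Coin 1 is its product over the sum, 0.1343/0.51290 = 0.2618.

Posterior probability ≈ 0.2618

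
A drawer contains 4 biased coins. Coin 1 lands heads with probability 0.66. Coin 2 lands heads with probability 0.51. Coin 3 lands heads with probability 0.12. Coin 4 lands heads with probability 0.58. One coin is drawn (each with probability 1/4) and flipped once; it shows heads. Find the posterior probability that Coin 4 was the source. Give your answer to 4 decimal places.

P(heads|C1) = 0.66; P(heads|C2) = 0.51; P(heads|C3) = 0.12; P(heads|C4) = 0.58.
Prior × likelihood for each source: 0.25·0.66=0.1650, 0.25·0.51=0.1275, 0.25·0.12=0.03000, 0.25·0.58=0.1450. Summing gives P(heads) = 0.46750.
P(Coin 4 | heads) = 0.1450 / 0.46750 = 0.3102.

Posterior probability ≈ 0.3102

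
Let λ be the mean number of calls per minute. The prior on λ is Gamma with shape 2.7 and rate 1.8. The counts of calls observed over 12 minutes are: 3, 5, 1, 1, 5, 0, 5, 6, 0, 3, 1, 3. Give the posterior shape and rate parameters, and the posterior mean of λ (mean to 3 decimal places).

Total count ∑xᵢ = 33 over n = 12 minutes.
Gamma is conjugate to the Poisson likelihood: posterior is Gamma(shape = 2.7+33 = 35.7, rate = 1.8+12 = 13.8).
Posterior mean = shape/rate = 35.7/13.8 = 2.587.

Posterior: Gamma(shape=35.7, rate=13.8); mean ≈ 2.587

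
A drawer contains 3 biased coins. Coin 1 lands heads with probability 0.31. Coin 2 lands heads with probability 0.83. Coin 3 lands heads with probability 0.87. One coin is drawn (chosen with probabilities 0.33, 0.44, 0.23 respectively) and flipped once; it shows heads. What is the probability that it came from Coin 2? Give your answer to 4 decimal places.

Posterior probability ≈ 0.5470

Tabulate prior·likelihood by source: [1] prior 0.33, lik 0.31, product 0.1023; [2] prior 0.44, lik 0.83, product 0.3652; [3] prior 0.23, lik 0.87, product 0.2001.
Normalizing constant = 0.66760; the posterior for Coin 2 is its product over the sum, 0.3652/0.66760 = 0.5470.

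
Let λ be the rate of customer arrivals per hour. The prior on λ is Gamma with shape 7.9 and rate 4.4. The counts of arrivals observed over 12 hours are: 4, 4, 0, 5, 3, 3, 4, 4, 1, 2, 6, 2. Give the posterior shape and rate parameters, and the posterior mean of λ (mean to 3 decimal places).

Posterior: Gamma(shape=45.9, rate=16.4); mean ≈ 2.799

Total count ∑xᵢ = 38 over n = 12 hours.
Gamma is conjugate to the Poisson likelihood: posterior is Gamma(shape = 7.9+38 = 45.9, rate = 4.4+12 = 16.4).
Posterior mean = shape/rate = 45.9/16.4 = 2.799.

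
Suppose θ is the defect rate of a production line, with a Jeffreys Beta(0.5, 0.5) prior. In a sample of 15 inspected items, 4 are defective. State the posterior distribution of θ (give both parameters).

Posterior: Beta(4.5, 11.5)

Observing 4 successes and 11 failures updates Beta(0.5, 0.5) by adding the success and failure counts to the two shape parameters: α = 0.5+4 = 4.5, β = 0.5+11 = 11.5.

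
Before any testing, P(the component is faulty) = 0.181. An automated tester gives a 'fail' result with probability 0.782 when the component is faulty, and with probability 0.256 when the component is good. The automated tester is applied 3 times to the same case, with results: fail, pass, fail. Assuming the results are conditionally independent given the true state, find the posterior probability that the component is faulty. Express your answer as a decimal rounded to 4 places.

Let H be the event that the component is faulty; start with P(H) = 0.181. P('fail'|H) = 0.782, P('fail'|¬H) = 0.256.
Update on result 1 ('fail'): P(H) ← 0.782·0.1810 / (0.782·0.1810 + 0.256·0.8190) = 0.14154/0.35121 = 0.4030.
Update on result 2 ('pass'): P(H) ← 0.218·0.4030 / (0.218·0.4030 + 0.744·0.5970) = 0.087858/0.53201 = 0.1651.
Update on result 3 ('fail'): P(H) ← 0.782·0.1651 / (0.782·0.1651 + 0.256·0.8349) = 0.12914/0.34286 = 0.3767.

Posterior P(H) ≈ 0.3767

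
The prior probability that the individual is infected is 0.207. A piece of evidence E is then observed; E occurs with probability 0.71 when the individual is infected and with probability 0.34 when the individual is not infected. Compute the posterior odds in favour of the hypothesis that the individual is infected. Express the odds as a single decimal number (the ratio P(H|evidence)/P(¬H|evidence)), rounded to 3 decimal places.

Posterior odds ≈ 0.545

Prior odds = 0.207/(1−0.207) = 0.26103.
Likelihood ratio for E = 0.71/0.34 = 2.0882.
Posterior odds = prior odds × LR = 0.54510.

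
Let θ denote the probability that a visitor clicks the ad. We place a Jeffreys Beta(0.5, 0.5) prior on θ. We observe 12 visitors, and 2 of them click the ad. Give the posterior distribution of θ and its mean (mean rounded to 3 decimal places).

Observing 2 successes and 10 failures updates Beta(0.5, 0.5) by adding the success and failure counts to the two shape parameters: α = 0.5+2 = 2.5, β = 0.5+10 = 10.5.
Posterior mean = α/(α+β) = 2.5/13 = 0.192.

Posterior: Beta(2.5, 10.5); mean ≈ 0.192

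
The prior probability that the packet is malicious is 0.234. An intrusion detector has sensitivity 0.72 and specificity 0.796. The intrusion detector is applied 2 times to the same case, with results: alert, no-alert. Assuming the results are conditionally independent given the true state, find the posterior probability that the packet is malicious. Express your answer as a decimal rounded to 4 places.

Let H be the event that the packet is malicious; start with P(H) = 0.234. P('alert'|H) = 0.72, P('alert'|¬H) = 0.204.
Update on result 1 ('alert'): P(H) ← 0.72·0.2340 / (0.72·0.2340 + 0.204·0.7660) = 0.16848/0.32474 = 0.5188.
Update on result 2 ('no-alert'): P(H) ← 0.28·0.5188 / (0.28·0.5188 + 0.796·0.4812) = 0.14527/0.52829 = 0.2750.

Posterior P(H) ≈ 0.2750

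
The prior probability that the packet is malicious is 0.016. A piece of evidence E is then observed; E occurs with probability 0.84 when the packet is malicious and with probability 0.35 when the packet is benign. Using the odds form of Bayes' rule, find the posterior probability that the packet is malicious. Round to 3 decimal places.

Prior odds = 0.016/(1−0.016) = 0.016260. In log-odds, ln(0.016260) = -4.1190.
Add log likelihood ratio: ln(2.4000) = 0.87547.
Posterior log-odds = -3.2436, so posterior odds = exp(-3.2436) = 0.039024. Converting, P(H|E) = 0.039024/1.0390 = 0.038.

Posterior probability ≈ 0.038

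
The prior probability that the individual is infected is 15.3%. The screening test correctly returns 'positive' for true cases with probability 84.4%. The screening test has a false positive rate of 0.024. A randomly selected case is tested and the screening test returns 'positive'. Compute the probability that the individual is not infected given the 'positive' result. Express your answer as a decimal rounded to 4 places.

Let H be the event that the individual is infected. P(H) = 0.153, so P(¬H) = 0.847. With E the 'positive' result, P(E|H) = 0.844 and P(E|¬H) = 0.024.
P(E) = 0.844·0.153 + 0.024·0.847 = 0.12913 + 0.020328 = 0.14946.
By Bayes' theorem, P(H|E) = 0.12913 / 0.14946 = 0.8640. Hence P(¬H|E) = 1 − 0.8640 = 0.1360.

P(¬H | E) ≈ 0.1360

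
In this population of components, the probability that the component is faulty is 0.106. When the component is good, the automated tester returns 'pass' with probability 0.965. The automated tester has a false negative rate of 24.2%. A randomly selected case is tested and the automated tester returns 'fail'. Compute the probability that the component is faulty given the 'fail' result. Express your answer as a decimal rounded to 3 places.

P(H | E) ≈ 0.720

Write H for 'the component is faulty'. Prior odds H:¬H = 0.106/0.894 = 0.11857. For the 'fail' outcome, the likelihood ratio is 0.758/0.035 = 21.657.
Posterior odds = 0.11857 × 21.657 = 2.5678, so P(H|E) = 2.5678/(1+2.5678) = 0.720.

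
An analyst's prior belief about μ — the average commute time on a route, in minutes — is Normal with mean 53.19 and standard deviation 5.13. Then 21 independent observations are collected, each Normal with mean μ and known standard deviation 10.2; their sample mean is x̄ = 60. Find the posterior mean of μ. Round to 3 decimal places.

Posterior mean ≈ 58.921

With known σ, the Normal prior is conjugate. Weight on the data is w = (n/σ²)/(n/σ² + 1/τ₀²) = 0.201845/(0.201845+0.0379984) = 0.84157.
Posterior mean = w·x̄ + (1−w)·μ₀ = 0.84157·60 + 0.15843·53.19 = 58.921.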